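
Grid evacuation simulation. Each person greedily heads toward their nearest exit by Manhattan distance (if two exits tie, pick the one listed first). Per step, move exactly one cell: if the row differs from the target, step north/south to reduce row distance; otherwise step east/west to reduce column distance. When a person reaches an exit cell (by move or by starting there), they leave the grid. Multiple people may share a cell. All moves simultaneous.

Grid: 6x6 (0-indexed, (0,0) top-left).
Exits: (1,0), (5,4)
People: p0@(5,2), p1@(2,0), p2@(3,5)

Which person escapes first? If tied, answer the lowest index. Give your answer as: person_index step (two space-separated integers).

Answer: 1 1

Derivation:
Step 1: p0:(5,2)->(5,3) | p1:(2,0)->(1,0)->EXIT | p2:(3,5)->(4,5)
Step 2: p0:(5,3)->(5,4)->EXIT | p1:escaped | p2:(4,5)->(5,5)
Step 3: p0:escaped | p1:escaped | p2:(5,5)->(5,4)->EXIT
Exit steps: [2, 1, 3]
First to escape: p1 at step 1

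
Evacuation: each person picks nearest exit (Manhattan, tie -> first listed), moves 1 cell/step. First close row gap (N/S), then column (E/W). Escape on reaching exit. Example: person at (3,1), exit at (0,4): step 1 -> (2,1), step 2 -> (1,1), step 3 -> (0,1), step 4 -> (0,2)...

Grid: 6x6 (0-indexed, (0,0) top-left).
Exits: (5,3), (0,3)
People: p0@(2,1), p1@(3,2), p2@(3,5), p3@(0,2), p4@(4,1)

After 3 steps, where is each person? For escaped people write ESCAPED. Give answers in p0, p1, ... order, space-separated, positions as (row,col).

Step 1: p0:(2,1)->(1,1) | p1:(3,2)->(4,2) | p2:(3,5)->(4,5) | p3:(0,2)->(0,3)->EXIT | p4:(4,1)->(5,1)
Step 2: p0:(1,1)->(0,1) | p1:(4,2)->(5,2) | p2:(4,5)->(5,5) | p3:escaped | p4:(5,1)->(5,2)
Step 3: p0:(0,1)->(0,2) | p1:(5,2)->(5,3)->EXIT | p2:(5,5)->(5,4) | p3:escaped | p4:(5,2)->(5,3)->EXIT

(0,2) ESCAPED (5,4) ESCAPED ESCAPED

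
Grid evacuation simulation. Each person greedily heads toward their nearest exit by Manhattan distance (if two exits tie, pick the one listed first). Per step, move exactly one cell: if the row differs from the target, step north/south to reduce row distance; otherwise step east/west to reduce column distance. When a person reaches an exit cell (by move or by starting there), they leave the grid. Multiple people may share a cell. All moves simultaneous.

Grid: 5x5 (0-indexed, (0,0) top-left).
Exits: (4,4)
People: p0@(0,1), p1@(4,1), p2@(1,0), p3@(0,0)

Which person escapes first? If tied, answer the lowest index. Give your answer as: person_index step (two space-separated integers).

Step 1: p0:(0,1)->(1,1) | p1:(4,1)->(4,2) | p2:(1,0)->(2,0) | p3:(0,0)->(1,0)
Step 2: p0:(1,1)->(2,1) | p1:(4,2)->(4,3) | p2:(2,0)->(3,0) | p3:(1,0)->(2,0)
Step 3: p0:(2,1)->(3,1) | p1:(4,3)->(4,4)->EXIT | p2:(3,0)->(4,0) | p3:(2,0)->(3,0)
Step 4: p0:(3,1)->(4,1) | p1:escaped | p2:(4,0)->(4,1) | p3:(3,0)->(4,0)
Step 5: p0:(4,1)->(4,2) | p1:escaped | p2:(4,1)->(4,2) | p3:(4,0)->(4,1)
Step 6: p0:(4,2)->(4,3) | p1:escaped | p2:(4,2)->(4,3) | p3:(4,1)->(4,2)
Step 7: p0:(4,3)->(4,4)->EXIT | p1:escaped | p2:(4,3)->(4,4)->EXIT | p3:(4,2)->(4,3)
Step 8: p0:escaped | p1:escaped | p2:escaped | p3:(4,3)->(4,4)->EXIT
Exit steps: [7, 3, 7, 8]
First to escape: p1 at step 3

Answer: 1 3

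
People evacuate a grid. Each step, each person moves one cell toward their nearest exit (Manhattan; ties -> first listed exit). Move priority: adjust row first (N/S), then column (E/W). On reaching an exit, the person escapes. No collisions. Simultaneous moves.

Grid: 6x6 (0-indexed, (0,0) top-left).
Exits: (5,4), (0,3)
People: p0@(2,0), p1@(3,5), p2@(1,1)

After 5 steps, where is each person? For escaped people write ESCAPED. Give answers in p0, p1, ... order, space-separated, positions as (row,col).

Step 1: p0:(2,0)->(1,0) | p1:(3,5)->(4,5) | p2:(1,1)->(0,1)
Step 2: p0:(1,0)->(0,0) | p1:(4,5)->(5,5) | p2:(0,1)->(0,2)
Step 3: p0:(0,0)->(0,1) | p1:(5,5)->(5,4)->EXIT | p2:(0,2)->(0,3)->EXIT
Step 4: p0:(0,1)->(0,2) | p1:escaped | p2:escaped
Step 5: p0:(0,2)->(0,3)->EXIT | p1:escaped | p2:escaped

ESCAPED ESCAPED ESCAPED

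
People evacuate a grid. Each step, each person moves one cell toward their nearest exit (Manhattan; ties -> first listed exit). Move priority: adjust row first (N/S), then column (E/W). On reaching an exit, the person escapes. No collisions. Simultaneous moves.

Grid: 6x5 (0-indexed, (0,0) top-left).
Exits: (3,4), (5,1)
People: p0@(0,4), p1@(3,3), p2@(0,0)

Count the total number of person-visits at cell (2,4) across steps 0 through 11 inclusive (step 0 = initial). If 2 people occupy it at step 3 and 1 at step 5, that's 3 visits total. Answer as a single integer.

Answer: 1

Derivation:
Step 0: p0@(0,4) p1@(3,3) p2@(0,0) -> at (2,4): 0 [-], cum=0
Step 1: p0@(1,4) p1@ESC p2@(1,0) -> at (2,4): 0 [-], cum=0
Step 2: p0@(2,4) p1@ESC p2@(2,0) -> at (2,4): 1 [p0], cum=1
Step 3: p0@ESC p1@ESC p2@(3,0) -> at (2,4): 0 [-], cum=1
Step 4: p0@ESC p1@ESC p2@(4,0) -> at (2,4): 0 [-], cum=1
Step 5: p0@ESC p1@ESC p2@(5,0) -> at (2,4): 0 [-], cum=1
Step 6: p0@ESC p1@ESC p2@ESC -> at (2,4): 0 [-], cum=1
Total visits = 1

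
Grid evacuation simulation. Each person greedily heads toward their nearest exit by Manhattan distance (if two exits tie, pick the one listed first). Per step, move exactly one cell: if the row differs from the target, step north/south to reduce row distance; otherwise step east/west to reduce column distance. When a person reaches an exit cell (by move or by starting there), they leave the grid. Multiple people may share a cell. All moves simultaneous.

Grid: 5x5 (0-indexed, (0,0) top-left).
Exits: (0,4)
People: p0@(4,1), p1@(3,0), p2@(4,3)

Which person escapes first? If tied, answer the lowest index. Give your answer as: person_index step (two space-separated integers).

Step 1: p0:(4,1)->(3,1) | p1:(3,0)->(2,0) | p2:(4,3)->(3,3)
Step 2: p0:(3,1)->(2,1) | p1:(2,0)->(1,0) | p2:(3,3)->(2,3)
Step 3: p0:(2,1)->(1,1) | p1:(1,0)->(0,0) | p2:(2,3)->(1,3)
Step 4: p0:(1,1)->(0,1) | p1:(0,0)->(0,1) | p2:(1,3)->(0,3)
Step 5: p0:(0,1)->(0,2) | p1:(0,1)->(0,2) | p2:(0,3)->(0,4)->EXIT
Step 6: p0:(0,2)->(0,3) | p1:(0,2)->(0,3) | p2:escaped
Step 7: p0:(0,3)->(0,4)->EXIT | p1:(0,3)->(0,4)->EXIT | p2:escaped
Exit steps: [7, 7, 5]
First to escape: p2 at step 5

Answer: 2 5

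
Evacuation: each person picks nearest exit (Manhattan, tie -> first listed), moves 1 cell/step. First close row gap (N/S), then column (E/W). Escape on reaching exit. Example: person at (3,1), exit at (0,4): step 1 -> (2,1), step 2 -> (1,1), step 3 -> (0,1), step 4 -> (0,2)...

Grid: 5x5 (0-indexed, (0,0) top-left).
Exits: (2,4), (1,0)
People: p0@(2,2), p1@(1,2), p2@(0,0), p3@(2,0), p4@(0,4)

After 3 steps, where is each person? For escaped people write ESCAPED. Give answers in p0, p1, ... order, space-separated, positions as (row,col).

Step 1: p0:(2,2)->(2,3) | p1:(1,2)->(1,1) | p2:(0,0)->(1,0)->EXIT | p3:(2,0)->(1,0)->EXIT | p4:(0,4)->(1,4)
Step 2: p0:(2,3)->(2,4)->EXIT | p1:(1,1)->(1,0)->EXIT | p2:escaped | p3:escaped | p4:(1,4)->(2,4)->EXIT

ESCAPED ESCAPED ESCAPED ESCAPED ESCAPED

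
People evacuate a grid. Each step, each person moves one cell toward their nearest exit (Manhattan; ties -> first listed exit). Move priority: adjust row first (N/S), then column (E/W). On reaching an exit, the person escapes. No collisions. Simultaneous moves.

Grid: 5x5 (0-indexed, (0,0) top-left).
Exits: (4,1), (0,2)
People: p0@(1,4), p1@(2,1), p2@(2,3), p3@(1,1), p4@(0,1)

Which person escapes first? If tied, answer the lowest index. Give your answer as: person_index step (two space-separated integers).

Answer: 4 1

Derivation:
Step 1: p0:(1,4)->(0,4) | p1:(2,1)->(3,1) | p2:(2,3)->(1,3) | p3:(1,1)->(0,1) | p4:(0,1)->(0,2)->EXIT
Step 2: p0:(0,4)->(0,3) | p1:(3,1)->(4,1)->EXIT | p2:(1,3)->(0,3) | p3:(0,1)->(0,2)->EXIT | p4:escaped
Step 3: p0:(0,3)->(0,2)->EXIT | p1:escaped | p2:(0,3)->(0,2)->EXIT | p3:escaped | p4:escaped
Exit steps: [3, 2, 3, 2, 1]
First to escape: p4 at step 1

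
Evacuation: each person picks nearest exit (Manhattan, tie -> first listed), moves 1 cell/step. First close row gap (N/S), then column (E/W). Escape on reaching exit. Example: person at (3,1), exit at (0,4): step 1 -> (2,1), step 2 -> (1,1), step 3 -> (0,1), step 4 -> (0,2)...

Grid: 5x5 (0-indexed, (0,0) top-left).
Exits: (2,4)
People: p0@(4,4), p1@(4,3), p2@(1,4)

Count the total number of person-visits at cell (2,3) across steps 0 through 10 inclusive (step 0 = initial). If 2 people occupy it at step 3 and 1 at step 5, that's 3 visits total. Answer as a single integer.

Answer: 1

Derivation:
Step 0: p0@(4,4) p1@(4,3) p2@(1,4) -> at (2,3): 0 [-], cum=0
Step 1: p0@(3,4) p1@(3,3) p2@ESC -> at (2,3): 0 [-], cum=0
Step 2: p0@ESC p1@(2,3) p2@ESC -> at (2,3): 1 [p1], cum=1
Step 3: p0@ESC p1@ESC p2@ESC -> at (2,3): 0 [-], cum=1
Total visits = 1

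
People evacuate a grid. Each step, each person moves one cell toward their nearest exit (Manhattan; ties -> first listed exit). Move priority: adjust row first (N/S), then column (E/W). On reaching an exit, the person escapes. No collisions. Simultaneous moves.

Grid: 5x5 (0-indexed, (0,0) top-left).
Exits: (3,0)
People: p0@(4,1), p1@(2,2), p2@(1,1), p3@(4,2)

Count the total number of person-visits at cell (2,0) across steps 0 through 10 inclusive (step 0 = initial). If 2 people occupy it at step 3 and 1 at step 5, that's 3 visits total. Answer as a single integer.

Answer: 0

Derivation:
Step 0: p0@(4,1) p1@(2,2) p2@(1,1) p3@(4,2) -> at (2,0): 0 [-], cum=0
Step 1: p0@(3,1) p1@(3,2) p2@(2,1) p3@(3,2) -> at (2,0): 0 [-], cum=0
Step 2: p0@ESC p1@(3,1) p2@(3,1) p3@(3,1) -> at (2,0): 0 [-], cum=0
Step 3: p0@ESC p1@ESC p2@ESC p3@ESC -> at (2,0): 0 [-], cum=0
Total visits = 0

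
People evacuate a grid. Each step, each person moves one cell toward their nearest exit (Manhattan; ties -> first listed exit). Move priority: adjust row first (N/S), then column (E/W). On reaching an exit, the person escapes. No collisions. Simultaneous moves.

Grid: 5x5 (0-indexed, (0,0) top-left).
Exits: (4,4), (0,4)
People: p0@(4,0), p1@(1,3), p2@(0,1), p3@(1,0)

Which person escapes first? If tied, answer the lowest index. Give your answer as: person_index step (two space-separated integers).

Step 1: p0:(4,0)->(4,1) | p1:(1,3)->(0,3) | p2:(0,1)->(0,2) | p3:(1,0)->(0,0)
Step 2: p0:(4,1)->(4,2) | p1:(0,3)->(0,4)->EXIT | p2:(0,2)->(0,3) | p3:(0,0)->(0,1)
Step 3: p0:(4,2)->(4,3) | p1:escaped | p2:(0,3)->(0,4)->EXIT | p3:(0,1)->(0,2)
Step 4: p0:(4,3)->(4,4)->EXIT | p1:escaped | p2:escaped | p3:(0,2)->(0,3)
Step 5: p0:escaped | p1:escaped | p2:escaped | p3:(0,3)->(0,4)->EXIT
Exit steps: [4, 2, 3, 5]
First to escape: p1 at step 2

Answer: 1 2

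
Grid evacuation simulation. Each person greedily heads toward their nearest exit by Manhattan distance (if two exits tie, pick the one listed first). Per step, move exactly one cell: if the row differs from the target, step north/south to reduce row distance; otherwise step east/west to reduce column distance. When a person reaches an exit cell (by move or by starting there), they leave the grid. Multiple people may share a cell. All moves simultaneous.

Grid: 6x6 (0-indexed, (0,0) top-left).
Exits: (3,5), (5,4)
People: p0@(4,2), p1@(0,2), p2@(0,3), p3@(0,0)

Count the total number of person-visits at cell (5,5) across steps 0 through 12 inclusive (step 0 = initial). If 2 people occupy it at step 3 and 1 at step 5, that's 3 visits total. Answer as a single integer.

Step 0: p0@(4,2) p1@(0,2) p2@(0,3) p3@(0,0) -> at (5,5): 0 [-], cum=0
Step 1: p0@(5,2) p1@(1,2) p2@(1,3) p3@(1,0) -> at (5,5): 0 [-], cum=0
Step 2: p0@(5,3) p1@(2,2) p2@(2,3) p3@(2,0) -> at (5,5): 0 [-], cum=0
Step 3: p0@ESC p1@(3,2) p2@(3,3) p3@(3,0) -> at (5,5): 0 [-], cum=0
Step 4: p0@ESC p1@(3,3) p2@(3,4) p3@(3,1) -> at (5,5): 0 [-], cum=0
Step 5: p0@ESC p1@(3,4) p2@ESC p3@(3,2) -> at (5,5): 0 [-], cum=0
Step 6: p0@ESC p1@ESC p2@ESC p3@(3,3) -> at (5,5): 0 [-], cum=0
Step 7: p0@ESC p1@ESC p2@ESC p3@(3,4) -> at (5,5): 0 [-], cum=0
Step 8: p0@ESC p1@ESC p2@ESC p3@ESC -> at (5,5): 0 [-], cum=0
Total visits = 0

Answer: 0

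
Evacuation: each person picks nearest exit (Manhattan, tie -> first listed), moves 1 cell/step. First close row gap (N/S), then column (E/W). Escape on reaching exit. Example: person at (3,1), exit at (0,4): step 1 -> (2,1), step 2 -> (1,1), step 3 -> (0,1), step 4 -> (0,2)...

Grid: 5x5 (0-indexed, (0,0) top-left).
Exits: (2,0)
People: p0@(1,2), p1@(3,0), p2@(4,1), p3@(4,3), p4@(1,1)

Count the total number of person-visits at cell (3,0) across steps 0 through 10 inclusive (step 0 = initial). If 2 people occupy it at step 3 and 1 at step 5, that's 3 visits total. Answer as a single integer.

Answer: 1

Derivation:
Step 0: p0@(1,2) p1@(3,0) p2@(4,1) p3@(4,3) p4@(1,1) -> at (3,0): 1 [p1], cum=1
Step 1: p0@(2,2) p1@ESC p2@(3,1) p3@(3,3) p4@(2,1) -> at (3,0): 0 [-], cum=1
Step 2: p0@(2,1) p1@ESC p2@(2,1) p3@(2,3) p4@ESC -> at (3,0): 0 [-], cum=1
Step 3: p0@ESC p1@ESC p2@ESC p3@(2,2) p4@ESC -> at (3,0): 0 [-], cum=1
Step 4: p0@ESC p1@ESC p2@ESC p3@(2,1) p4@ESC -> at (3,0): 0 [-], cum=1
Step 5: p0@ESC p1@ESC p2@ESC p3@ESC p4@ESC -> at (3,0): 0 [-], cum=1
Total visits = 1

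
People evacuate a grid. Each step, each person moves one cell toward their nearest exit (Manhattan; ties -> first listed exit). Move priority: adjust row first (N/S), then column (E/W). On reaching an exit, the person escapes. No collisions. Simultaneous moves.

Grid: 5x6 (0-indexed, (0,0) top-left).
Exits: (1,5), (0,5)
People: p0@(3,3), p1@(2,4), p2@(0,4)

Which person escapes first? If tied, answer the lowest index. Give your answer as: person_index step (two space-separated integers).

Step 1: p0:(3,3)->(2,3) | p1:(2,4)->(1,4) | p2:(0,4)->(0,5)->EXIT
Step 2: p0:(2,3)->(1,3) | p1:(1,4)->(1,5)->EXIT | p2:escaped
Step 3: p0:(1,3)->(1,4) | p1:escaped | p2:escaped
Step 4: p0:(1,4)->(1,5)->EXIT | p1:escaped | p2:escaped
Exit steps: [4, 2, 1]
First to escape: p2 at step 1

Answer: 2 1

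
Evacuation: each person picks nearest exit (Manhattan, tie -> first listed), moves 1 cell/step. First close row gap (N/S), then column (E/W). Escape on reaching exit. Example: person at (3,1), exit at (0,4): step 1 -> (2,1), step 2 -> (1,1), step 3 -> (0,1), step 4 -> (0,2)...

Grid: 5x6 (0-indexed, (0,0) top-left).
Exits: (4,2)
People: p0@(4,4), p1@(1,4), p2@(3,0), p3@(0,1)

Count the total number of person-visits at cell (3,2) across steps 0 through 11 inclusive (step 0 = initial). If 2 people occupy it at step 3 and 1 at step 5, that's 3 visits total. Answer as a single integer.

Answer: 0

Derivation:
Step 0: p0@(4,4) p1@(1,4) p2@(3,0) p3@(0,1) -> at (3,2): 0 [-], cum=0
Step 1: p0@(4,3) p1@(2,4) p2@(4,0) p3@(1,1) -> at (3,2): 0 [-], cum=0
Step 2: p0@ESC p1@(3,4) p2@(4,1) p3@(2,1) -> at (3,2): 0 [-], cum=0
Step 3: p0@ESC p1@(4,4) p2@ESC p3@(3,1) -> at (3,2): 0 [-], cum=0
Step 4: p0@ESC p1@(4,3) p2@ESC p3@(4,1) -> at (3,2): 0 [-], cum=0
Step 5: p0@ESC p1@ESC p2@ESC p3@ESC -> at (3,2): 0 [-], cum=0
Total visits = 0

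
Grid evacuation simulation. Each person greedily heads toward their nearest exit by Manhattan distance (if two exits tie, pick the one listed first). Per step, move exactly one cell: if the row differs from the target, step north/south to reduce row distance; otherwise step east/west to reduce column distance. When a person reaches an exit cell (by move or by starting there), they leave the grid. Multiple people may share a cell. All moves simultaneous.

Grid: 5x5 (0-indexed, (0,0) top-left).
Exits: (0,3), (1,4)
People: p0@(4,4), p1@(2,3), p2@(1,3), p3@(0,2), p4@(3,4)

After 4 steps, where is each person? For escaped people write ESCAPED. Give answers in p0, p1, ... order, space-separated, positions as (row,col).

Step 1: p0:(4,4)->(3,4) | p1:(2,3)->(1,3) | p2:(1,3)->(0,3)->EXIT | p3:(0,2)->(0,3)->EXIT | p4:(3,4)->(2,4)
Step 2: p0:(3,4)->(2,4) | p1:(1,3)->(0,3)->EXIT | p2:escaped | p3:escaped | p4:(2,4)->(1,4)->EXIT
Step 3: p0:(2,4)->(1,4)->EXIT | p1:escaped | p2:escaped | p3:escaped | p4:escaped

ESCAPED ESCAPED ESCAPED ESCAPED ESCAPED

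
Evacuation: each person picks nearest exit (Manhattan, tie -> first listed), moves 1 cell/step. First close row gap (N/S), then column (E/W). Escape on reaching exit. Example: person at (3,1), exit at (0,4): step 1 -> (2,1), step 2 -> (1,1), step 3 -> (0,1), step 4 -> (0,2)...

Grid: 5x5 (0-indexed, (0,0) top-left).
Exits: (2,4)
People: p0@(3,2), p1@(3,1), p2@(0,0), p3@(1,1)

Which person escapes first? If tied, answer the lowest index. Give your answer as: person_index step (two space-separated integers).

Answer: 0 3

Derivation:
Step 1: p0:(3,2)->(2,2) | p1:(3,1)->(2,1) | p2:(0,0)->(1,0) | p3:(1,1)->(2,1)
Step 2: p0:(2,2)->(2,3) | p1:(2,1)->(2,2) | p2:(1,0)->(2,0) | p3:(2,1)->(2,2)
Step 3: p0:(2,3)->(2,4)->EXIT | p1:(2,2)->(2,3) | p2:(2,0)->(2,1) | p3:(2,2)->(2,3)
Step 4: p0:escaped | p1:(2,3)->(2,4)->EXIT | p2:(2,1)->(2,2) | p3:(2,3)->(2,4)->EXIT
Step 5: p0:escaped | p1:escaped | p2:(2,2)->(2,3) | p3:escaped
Step 6: p0:escaped | p1:escaped | p2:(2,3)->(2,4)->EXIT | p3:escaped
Exit steps: [3, 4, 6, 4]
First to escape: p0 at step 3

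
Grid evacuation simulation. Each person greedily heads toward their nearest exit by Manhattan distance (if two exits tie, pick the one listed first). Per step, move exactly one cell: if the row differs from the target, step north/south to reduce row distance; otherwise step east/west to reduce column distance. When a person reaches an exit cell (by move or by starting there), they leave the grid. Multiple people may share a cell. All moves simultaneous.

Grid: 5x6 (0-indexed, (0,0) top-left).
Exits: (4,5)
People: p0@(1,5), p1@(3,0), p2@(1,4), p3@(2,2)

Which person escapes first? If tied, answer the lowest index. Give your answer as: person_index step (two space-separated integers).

Step 1: p0:(1,5)->(2,5) | p1:(3,0)->(4,0) | p2:(1,4)->(2,4) | p3:(2,2)->(3,2)
Step 2: p0:(2,5)->(3,5) | p1:(4,0)->(4,1) | p2:(2,4)->(3,4) | p3:(3,2)->(4,2)
Step 3: p0:(3,5)->(4,5)->EXIT | p1:(4,1)->(4,2) | p2:(3,4)->(4,4) | p3:(4,2)->(4,3)
Step 4: p0:escaped | p1:(4,2)->(4,3) | p2:(4,4)->(4,5)->EXIT | p3:(4,3)->(4,4)
Step 5: p0:escaped | p1:(4,3)->(4,4) | p2:escaped | p3:(4,4)->(4,5)->EXIT
Step 6: p0:escaped | p1:(4,4)->(4,5)->EXIT | p2:escaped | p3:escaped
Exit steps: [3, 6, 4, 5]
First to escape: p0 at step 3

Answer: 0 3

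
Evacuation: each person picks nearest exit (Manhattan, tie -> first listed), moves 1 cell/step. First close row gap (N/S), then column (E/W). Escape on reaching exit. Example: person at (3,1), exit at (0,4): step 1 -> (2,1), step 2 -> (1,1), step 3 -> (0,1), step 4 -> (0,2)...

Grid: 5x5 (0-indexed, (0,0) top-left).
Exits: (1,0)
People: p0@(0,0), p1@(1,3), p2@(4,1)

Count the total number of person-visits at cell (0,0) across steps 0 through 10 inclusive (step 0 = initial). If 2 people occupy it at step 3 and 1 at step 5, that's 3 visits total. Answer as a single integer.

Step 0: p0@(0,0) p1@(1,3) p2@(4,1) -> at (0,0): 1 [p0], cum=1
Step 1: p0@ESC p1@(1,2) p2@(3,1) -> at (0,0): 0 [-], cum=1
Step 2: p0@ESC p1@(1,1) p2@(2,1) -> at (0,0): 0 [-], cum=1
Step 3: p0@ESC p1@ESC p2@(1,1) -> at (0,0): 0 [-], cum=1
Step 4: p0@ESC p1@ESC p2@ESC -> at (0,0): 0 [-], cum=1
Total visits = 1

Answer: 1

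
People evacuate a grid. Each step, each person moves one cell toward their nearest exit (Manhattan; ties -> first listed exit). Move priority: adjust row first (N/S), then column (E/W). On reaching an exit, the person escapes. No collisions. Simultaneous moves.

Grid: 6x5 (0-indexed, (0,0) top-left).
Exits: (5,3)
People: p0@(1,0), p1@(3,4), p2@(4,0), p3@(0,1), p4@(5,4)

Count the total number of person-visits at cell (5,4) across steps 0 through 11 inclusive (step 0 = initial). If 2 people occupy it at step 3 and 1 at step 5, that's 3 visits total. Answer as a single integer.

Answer: 2

Derivation:
Step 0: p0@(1,0) p1@(3,4) p2@(4,0) p3@(0,1) p4@(5,4) -> at (5,4): 1 [p4], cum=1
Step 1: p0@(2,0) p1@(4,4) p2@(5,0) p3@(1,1) p4@ESC -> at (5,4): 0 [-], cum=1
Step 2: p0@(3,0) p1@(5,4) p2@(5,1) p3@(2,1) p4@ESC -> at (5,4): 1 [p1], cum=2
Step 3: p0@(4,0) p1@ESC p2@(5,2) p3@(3,1) p4@ESC -> at (5,4): 0 [-], cum=2
Step 4: p0@(5,0) p1@ESC p2@ESC p3@(4,1) p4@ESC -> at (5,4): 0 [-], cum=2
Step 5: p0@(5,1) p1@ESC p2@ESC p3@(5,1) p4@ESC -> at (5,4): 0 [-], cum=2
Step 6: p0@(5,2) p1@ESC p2@ESC p3@(5,2) p4@ESC -> at (5,4): 0 [-], cum=2
Step 7: p0@ESC p1@ESC p2@ESC p3@ESC p4@ESC -> at (5,4): 0 [-], cum=2
Total visits = 2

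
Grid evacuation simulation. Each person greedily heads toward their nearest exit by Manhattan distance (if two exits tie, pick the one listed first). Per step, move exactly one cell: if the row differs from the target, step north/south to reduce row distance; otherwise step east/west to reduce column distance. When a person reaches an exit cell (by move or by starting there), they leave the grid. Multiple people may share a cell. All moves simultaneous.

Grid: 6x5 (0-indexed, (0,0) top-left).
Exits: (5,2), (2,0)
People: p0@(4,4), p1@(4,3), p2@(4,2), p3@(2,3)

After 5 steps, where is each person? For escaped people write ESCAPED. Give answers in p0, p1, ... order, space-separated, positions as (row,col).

Step 1: p0:(4,4)->(5,4) | p1:(4,3)->(5,3) | p2:(4,2)->(5,2)->EXIT | p3:(2,3)->(2,2)
Step 2: p0:(5,4)->(5,3) | p1:(5,3)->(5,2)->EXIT | p2:escaped | p3:(2,2)->(2,1)
Step 3: p0:(5,3)->(5,2)->EXIT | p1:escaped | p2:escaped | p3:(2,1)->(2,0)->EXIT

ESCAPED ESCAPED ESCAPED ESCAPED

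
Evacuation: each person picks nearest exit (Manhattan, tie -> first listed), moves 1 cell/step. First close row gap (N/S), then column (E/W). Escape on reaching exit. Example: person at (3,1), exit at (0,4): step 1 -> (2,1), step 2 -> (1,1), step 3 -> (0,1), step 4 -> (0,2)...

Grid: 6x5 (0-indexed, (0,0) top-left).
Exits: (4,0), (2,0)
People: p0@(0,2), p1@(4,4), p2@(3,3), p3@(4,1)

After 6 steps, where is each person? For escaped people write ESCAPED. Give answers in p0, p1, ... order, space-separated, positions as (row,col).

Step 1: p0:(0,2)->(1,2) | p1:(4,4)->(4,3) | p2:(3,3)->(4,3) | p3:(4,1)->(4,0)->EXIT
Step 2: p0:(1,2)->(2,2) | p1:(4,3)->(4,2) | p2:(4,3)->(4,2) | p3:escaped
Step 3: p0:(2,2)->(2,1) | p1:(4,2)->(4,1) | p2:(4,2)->(4,1) | p3:escaped
Step 4: p0:(2,1)->(2,0)->EXIT | p1:(4,1)->(4,0)->EXIT | p2:(4,1)->(4,0)->EXIT | p3:escaped

ESCAPED ESCAPED ESCAPED ESCAPED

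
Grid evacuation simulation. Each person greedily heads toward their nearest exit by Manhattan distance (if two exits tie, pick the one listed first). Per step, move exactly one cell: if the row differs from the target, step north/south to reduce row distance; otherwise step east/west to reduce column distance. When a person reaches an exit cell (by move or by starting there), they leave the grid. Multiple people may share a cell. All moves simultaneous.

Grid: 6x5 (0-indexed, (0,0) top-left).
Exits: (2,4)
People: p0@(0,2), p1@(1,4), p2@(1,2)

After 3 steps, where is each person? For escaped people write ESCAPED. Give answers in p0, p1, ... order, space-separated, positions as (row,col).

Step 1: p0:(0,2)->(1,2) | p1:(1,4)->(2,4)->EXIT | p2:(1,2)->(2,2)
Step 2: p0:(1,2)->(2,2) | p1:escaped | p2:(2,2)->(2,3)
Step 3: p0:(2,2)->(2,3) | p1:escaped | p2:(2,3)->(2,4)->EXIT

(2,3) ESCAPED ESCAPED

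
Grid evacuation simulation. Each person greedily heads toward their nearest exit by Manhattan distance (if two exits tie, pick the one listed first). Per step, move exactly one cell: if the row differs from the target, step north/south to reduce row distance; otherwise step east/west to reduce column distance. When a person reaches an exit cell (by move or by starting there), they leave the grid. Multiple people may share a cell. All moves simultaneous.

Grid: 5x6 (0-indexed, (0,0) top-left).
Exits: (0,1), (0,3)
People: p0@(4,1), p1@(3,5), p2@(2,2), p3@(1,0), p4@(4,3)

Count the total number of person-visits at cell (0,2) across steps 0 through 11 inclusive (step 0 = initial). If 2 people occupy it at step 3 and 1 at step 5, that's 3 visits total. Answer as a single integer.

Answer: 1

Derivation:
Step 0: p0@(4,1) p1@(3,5) p2@(2,2) p3@(1,0) p4@(4,3) -> at (0,2): 0 [-], cum=0
Step 1: p0@(3,1) p1@(2,5) p2@(1,2) p3@(0,0) p4@(3,3) -> at (0,2): 0 [-], cum=0
Step 2: p0@(2,1) p1@(1,5) p2@(0,2) p3@ESC p4@(2,3) -> at (0,2): 1 [p2], cum=1
Step 3: p0@(1,1) p1@(0,5) p2@ESC p3@ESC p4@(1,3) -> at (0,2): 0 [-], cum=1
Step 4: p0@ESC p1@(0,4) p2@ESC p3@ESC p4@ESC -> at (0,2): 0 [-], cum=1
Step 5: p0@ESC p1@ESC p2@ESC p3@ESC p4@ESC -> at (0,2): 0 [-], cum=1
Total visits = 1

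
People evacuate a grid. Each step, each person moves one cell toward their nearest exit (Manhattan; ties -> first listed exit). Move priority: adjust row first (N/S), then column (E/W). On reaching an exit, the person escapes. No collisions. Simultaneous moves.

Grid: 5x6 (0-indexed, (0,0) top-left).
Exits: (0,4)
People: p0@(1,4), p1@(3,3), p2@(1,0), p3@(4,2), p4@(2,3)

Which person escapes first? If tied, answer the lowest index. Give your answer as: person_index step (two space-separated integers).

Step 1: p0:(1,4)->(0,4)->EXIT | p1:(3,3)->(2,3) | p2:(1,0)->(0,0) | p3:(4,2)->(3,2) | p4:(2,3)->(1,3)
Step 2: p0:escaped | p1:(2,3)->(1,3) | p2:(0,0)->(0,1) | p3:(3,2)->(2,2) | p4:(1,3)->(0,3)
Step 3: p0:escaped | p1:(1,3)->(0,3) | p2:(0,1)->(0,2) | p3:(2,2)->(1,2) | p4:(0,3)->(0,4)->EXIT
Step 4: p0:escaped | p1:(0,3)->(0,4)->EXIT | p2:(0,2)->(0,3) | p3:(1,2)->(0,2) | p4:escaped
Step 5: p0:escaped | p1:escaped | p2:(0,3)->(0,4)->EXIT | p3:(0,2)->(0,3) | p4:escaped
Step 6: p0:escaped | p1:escaped | p2:escaped | p3:(0,3)->(0,4)->EXIT | p4:escaped
Exit steps: [1, 4, 5, 6, 3]
First to escape: p0 at step 1

Answer: 0 1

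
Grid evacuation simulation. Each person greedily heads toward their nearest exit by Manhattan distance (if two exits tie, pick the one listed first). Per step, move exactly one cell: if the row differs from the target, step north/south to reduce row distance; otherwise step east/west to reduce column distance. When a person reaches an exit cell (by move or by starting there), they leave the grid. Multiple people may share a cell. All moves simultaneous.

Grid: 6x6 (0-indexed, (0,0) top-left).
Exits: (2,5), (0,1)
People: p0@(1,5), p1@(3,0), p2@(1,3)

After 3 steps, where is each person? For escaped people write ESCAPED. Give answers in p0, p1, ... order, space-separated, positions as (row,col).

Step 1: p0:(1,5)->(2,5)->EXIT | p1:(3,0)->(2,0) | p2:(1,3)->(2,3)
Step 2: p0:escaped | p1:(2,0)->(1,0) | p2:(2,3)->(2,4)
Step 3: p0:escaped | p1:(1,0)->(0,0) | p2:(2,4)->(2,5)->EXIT

ESCAPED (0,0) ESCAPED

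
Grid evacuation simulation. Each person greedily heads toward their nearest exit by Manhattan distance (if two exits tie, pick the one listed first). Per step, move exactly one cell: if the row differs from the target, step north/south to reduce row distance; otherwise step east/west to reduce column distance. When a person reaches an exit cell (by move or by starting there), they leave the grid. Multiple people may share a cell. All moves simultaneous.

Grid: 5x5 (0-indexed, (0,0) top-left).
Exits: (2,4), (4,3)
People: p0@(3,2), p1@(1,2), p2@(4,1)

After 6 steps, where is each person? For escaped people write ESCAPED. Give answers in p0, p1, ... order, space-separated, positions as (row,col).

Step 1: p0:(3,2)->(4,2) | p1:(1,2)->(2,2) | p2:(4,1)->(4,2)
Step 2: p0:(4,2)->(4,3)->EXIT | p1:(2,2)->(2,3) | p2:(4,2)->(4,3)->EXIT
Step 3: p0:escaped | p1:(2,3)->(2,4)->EXIT | p2:escaped

ESCAPED ESCAPED ESCAPED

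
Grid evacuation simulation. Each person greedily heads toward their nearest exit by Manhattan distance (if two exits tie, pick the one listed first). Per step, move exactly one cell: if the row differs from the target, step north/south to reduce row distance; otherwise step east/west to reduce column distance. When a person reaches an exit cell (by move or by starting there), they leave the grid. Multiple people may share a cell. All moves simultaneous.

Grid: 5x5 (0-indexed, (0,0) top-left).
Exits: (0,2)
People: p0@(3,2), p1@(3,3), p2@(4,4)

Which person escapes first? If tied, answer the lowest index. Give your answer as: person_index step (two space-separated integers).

Answer: 0 3

Derivation:
Step 1: p0:(3,2)->(2,2) | p1:(3,3)->(2,3) | p2:(4,4)->(3,4)
Step 2: p0:(2,2)->(1,2) | p1:(2,3)->(1,3) | p2:(3,4)->(2,4)
Step 3: p0:(1,2)->(0,2)->EXIT | p1:(1,3)->(0,3) | p2:(2,4)->(1,4)
Step 4: p0:escaped | p1:(0,3)->(0,2)->EXIT | p2:(1,4)->(0,4)
Step 5: p0:escaped | p1:escaped | p2:(0,4)->(0,3)
Step 6: p0:escaped | p1:escaped | p2:(0,3)->(0,2)->EXIT
Exit steps: [3, 4, 6]
First to escape: p0 at step 3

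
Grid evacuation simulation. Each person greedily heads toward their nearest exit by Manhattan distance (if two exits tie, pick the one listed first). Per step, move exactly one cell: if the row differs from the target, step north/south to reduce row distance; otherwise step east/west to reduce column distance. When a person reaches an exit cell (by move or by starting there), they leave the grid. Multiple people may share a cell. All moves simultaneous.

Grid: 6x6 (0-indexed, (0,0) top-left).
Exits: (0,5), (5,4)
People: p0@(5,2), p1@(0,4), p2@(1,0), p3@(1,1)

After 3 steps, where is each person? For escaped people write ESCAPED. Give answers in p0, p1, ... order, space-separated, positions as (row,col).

Step 1: p0:(5,2)->(5,3) | p1:(0,4)->(0,5)->EXIT | p2:(1,0)->(0,0) | p3:(1,1)->(0,1)
Step 2: p0:(5,3)->(5,4)->EXIT | p1:escaped | p2:(0,0)->(0,1) | p3:(0,1)->(0,2)
Step 3: p0:escaped | p1:escaped | p2:(0,1)->(0,2) | p3:(0,2)->(0,3)

ESCAPED ESCAPED (0,2) (0,3)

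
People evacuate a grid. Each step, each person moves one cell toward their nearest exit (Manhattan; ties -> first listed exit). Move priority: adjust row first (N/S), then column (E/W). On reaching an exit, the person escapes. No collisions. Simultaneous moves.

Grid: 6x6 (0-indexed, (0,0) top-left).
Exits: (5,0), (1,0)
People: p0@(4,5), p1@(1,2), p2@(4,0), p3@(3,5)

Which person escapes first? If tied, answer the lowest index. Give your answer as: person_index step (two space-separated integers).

Step 1: p0:(4,5)->(5,5) | p1:(1,2)->(1,1) | p2:(4,0)->(5,0)->EXIT | p3:(3,5)->(4,5)
Step 2: p0:(5,5)->(5,4) | p1:(1,1)->(1,0)->EXIT | p2:escaped | p3:(4,5)->(5,5)
Step 3: p0:(5,4)->(5,3) | p1:escaped | p2:escaped | p3:(5,5)->(5,4)
Step 4: p0:(5,3)->(5,2) | p1:escaped | p2:escaped | p3:(5,4)->(5,3)
Step 5: p0:(5,2)->(5,1) | p1:escaped | p2:escaped | p3:(5,3)->(5,2)
Step 6: p0:(5,1)->(5,0)->EXIT | p1:escaped | p2:escaped | p3:(5,2)->(5,1)
Step 7: p0:escaped | p1:escaped | p2:escaped | p3:(5,1)->(5,0)->EXIT
Exit steps: [6, 2, 1, 7]
First to escape: p2 at step 1

Answer: 2 1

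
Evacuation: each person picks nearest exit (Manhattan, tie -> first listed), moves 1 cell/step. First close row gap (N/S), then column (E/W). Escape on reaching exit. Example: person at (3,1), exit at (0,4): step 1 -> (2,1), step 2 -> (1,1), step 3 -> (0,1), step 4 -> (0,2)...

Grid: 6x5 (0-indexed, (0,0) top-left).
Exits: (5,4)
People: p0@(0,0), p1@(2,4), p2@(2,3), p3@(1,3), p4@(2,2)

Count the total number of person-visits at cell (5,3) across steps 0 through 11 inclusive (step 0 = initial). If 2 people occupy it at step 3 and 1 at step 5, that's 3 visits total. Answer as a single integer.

Answer: 4

Derivation:
Step 0: p0@(0,0) p1@(2,4) p2@(2,3) p3@(1,3) p4@(2,2) -> at (5,3): 0 [-], cum=0
Step 1: p0@(1,0) p1@(3,4) p2@(3,3) p3@(2,3) p4@(3,2) -> at (5,3): 0 [-], cum=0
Step 2: p0@(2,0) p1@(4,4) p2@(4,3) p3@(3,3) p4@(4,2) -> at (5,3): 0 [-], cum=0
Step 3: p0@(3,0) p1@ESC p2@(5,3) p3@(4,3) p4@(5,2) -> at (5,3): 1 [p2], cum=1
Step 4: p0@(4,0) p1@ESC p2@ESC p3@(5,3) p4@(5,3) -> at (5,3): 2 [p3,p4], cum=3
Step 5: p0@(5,0) p1@ESC p2@ESC p3@ESC p4@ESC -> at (5,3): 0 [-], cum=3
Step 6: p0@(5,1) p1@ESC p2@ESC p3@ESC p4@ESC -> at (5,3): 0 [-], cum=3
Step 7: p0@(5,2) p1@ESC p2@ESC p3@ESC p4@ESC -> at (5,3): 0 [-], cum=3
Step 8: p0@(5,3) p1@ESC p2@ESC p3@ESC p4@ESC -> at (5,3): 1 [p0], cum=4
Step 9: p0@ESC p1@ESC p2@ESC p3@ESC p4@ESC -> at (5,3): 0 [-], cum=4
Total visits = 4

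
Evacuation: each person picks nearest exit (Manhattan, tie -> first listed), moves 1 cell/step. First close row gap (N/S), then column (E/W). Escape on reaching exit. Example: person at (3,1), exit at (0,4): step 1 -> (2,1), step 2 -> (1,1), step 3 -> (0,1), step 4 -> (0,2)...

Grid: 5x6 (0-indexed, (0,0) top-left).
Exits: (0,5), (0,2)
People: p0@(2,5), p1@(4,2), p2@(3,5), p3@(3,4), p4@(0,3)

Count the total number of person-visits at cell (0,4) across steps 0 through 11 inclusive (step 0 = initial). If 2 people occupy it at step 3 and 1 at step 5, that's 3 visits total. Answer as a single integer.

Step 0: p0@(2,5) p1@(4,2) p2@(3,5) p3@(3,4) p4@(0,3) -> at (0,4): 0 [-], cum=0
Step 1: p0@(1,5) p1@(3,2) p2@(2,5) p3@(2,4) p4@ESC -> at (0,4): 0 [-], cum=0
Step 2: p0@ESC p1@(2,2) p2@(1,5) p3@(1,4) p4@ESC -> at (0,4): 0 [-], cum=0
Step 3: p0@ESC p1@(1,2) p2@ESC p3@(0,4) p4@ESC -> at (0,4): 1 [p3], cum=1
Step 4: p0@ESC p1@ESC p2@ESC p3@ESC p4@ESC -> at (0,4): 0 [-], cum=1
Total visits = 1

Answer: 1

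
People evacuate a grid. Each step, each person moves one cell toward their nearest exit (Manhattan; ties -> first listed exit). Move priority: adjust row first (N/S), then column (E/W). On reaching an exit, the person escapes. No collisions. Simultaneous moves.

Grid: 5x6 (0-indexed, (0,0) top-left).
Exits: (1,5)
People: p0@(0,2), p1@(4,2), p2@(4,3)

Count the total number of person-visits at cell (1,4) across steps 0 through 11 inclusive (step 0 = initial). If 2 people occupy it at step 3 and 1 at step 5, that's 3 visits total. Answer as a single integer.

Answer: 3

Derivation:
Step 0: p0@(0,2) p1@(4,2) p2@(4,3) -> at (1,4): 0 [-], cum=0
Step 1: p0@(1,2) p1@(3,2) p2@(3,3) -> at (1,4): 0 [-], cum=0
Step 2: p0@(1,3) p1@(2,2) p2@(2,3) -> at (1,4): 0 [-], cum=0
Step 3: p0@(1,4) p1@(1,2) p2@(1,3) -> at (1,4): 1 [p0], cum=1
Step 4: p0@ESC p1@(1,3) p2@(1,4) -> at (1,4): 1 [p2], cum=2
Step 5: p0@ESC p1@(1,4) p2@ESC -> at (1,4): 1 [p1], cum=3
Step 6: p0@ESC p1@ESC p2@ESC -> at (1,4): 0 [-], cum=3
Total visits = 3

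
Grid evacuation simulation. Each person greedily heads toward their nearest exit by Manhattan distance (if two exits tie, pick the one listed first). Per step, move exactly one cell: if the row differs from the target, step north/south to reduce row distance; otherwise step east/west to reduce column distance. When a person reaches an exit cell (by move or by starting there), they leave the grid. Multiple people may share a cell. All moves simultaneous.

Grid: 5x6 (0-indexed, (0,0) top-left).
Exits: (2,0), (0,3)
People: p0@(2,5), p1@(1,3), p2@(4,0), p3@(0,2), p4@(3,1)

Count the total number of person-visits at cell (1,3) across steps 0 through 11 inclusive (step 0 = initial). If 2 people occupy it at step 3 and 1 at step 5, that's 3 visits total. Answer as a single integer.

Step 0: p0@(2,5) p1@(1,3) p2@(4,0) p3@(0,2) p4@(3,1) -> at (1,3): 1 [p1], cum=1
Step 1: p0@(1,5) p1@ESC p2@(3,0) p3@ESC p4@(2,1) -> at (1,3): 0 [-], cum=1
Step 2: p0@(0,5) p1@ESC p2@ESC p3@ESC p4@ESC -> at (1,3): 0 [-], cum=1
Step 3: p0@(0,4) p1@ESC p2@ESC p3@ESC p4@ESC -> at (1,3): 0 [-], cum=1
Step 4: p0@ESC p1@ESC p2@ESC p3@ESC p4@ESC -> at (1,3): 0 [-], cum=1
Total visits = 1

Answer: 1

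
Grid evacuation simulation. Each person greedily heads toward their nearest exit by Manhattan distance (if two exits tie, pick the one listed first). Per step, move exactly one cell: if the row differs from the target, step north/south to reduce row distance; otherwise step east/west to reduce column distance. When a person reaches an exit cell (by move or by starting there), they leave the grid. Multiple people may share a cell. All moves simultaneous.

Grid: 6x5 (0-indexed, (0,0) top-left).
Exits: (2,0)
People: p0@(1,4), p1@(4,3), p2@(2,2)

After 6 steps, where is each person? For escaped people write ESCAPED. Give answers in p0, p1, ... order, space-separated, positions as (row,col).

Step 1: p0:(1,4)->(2,4) | p1:(4,3)->(3,3) | p2:(2,2)->(2,1)
Step 2: p0:(2,4)->(2,3) | p1:(3,3)->(2,3) | p2:(2,1)->(2,0)->EXIT
Step 3: p0:(2,3)->(2,2) | p1:(2,3)->(2,2) | p2:escaped
Step 4: p0:(2,2)->(2,1) | p1:(2,2)->(2,1) | p2:escaped
Step 5: p0:(2,1)->(2,0)->EXIT | p1:(2,1)->(2,0)->EXIT | p2:escaped

ESCAPED ESCAPED ESCAPED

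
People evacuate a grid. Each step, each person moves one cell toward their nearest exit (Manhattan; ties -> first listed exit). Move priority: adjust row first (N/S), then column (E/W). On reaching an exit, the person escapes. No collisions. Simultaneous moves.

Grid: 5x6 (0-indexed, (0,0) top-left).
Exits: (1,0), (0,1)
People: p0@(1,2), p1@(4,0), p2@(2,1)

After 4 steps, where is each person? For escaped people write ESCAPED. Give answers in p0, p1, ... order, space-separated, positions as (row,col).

Step 1: p0:(1,2)->(1,1) | p1:(4,0)->(3,0) | p2:(2,1)->(1,1)
Step 2: p0:(1,1)->(1,0)->EXIT | p1:(3,0)->(2,0) | p2:(1,1)->(1,0)->EXIT
Step 3: p0:escaped | p1:(2,0)->(1,0)->EXIT | p2:escaped

ESCAPED ESCAPED ESCAPED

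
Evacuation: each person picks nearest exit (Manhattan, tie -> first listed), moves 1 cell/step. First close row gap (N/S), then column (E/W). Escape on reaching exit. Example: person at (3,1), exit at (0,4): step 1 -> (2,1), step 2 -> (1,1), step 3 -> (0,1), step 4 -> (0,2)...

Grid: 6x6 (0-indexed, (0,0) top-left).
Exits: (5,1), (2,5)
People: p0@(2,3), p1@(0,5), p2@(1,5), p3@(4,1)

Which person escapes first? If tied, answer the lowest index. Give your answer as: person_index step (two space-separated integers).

Answer: 2 1

Derivation:
Step 1: p0:(2,3)->(2,4) | p1:(0,5)->(1,5) | p2:(1,5)->(2,5)->EXIT | p3:(4,1)->(5,1)->EXIT
Step 2: p0:(2,4)->(2,5)->EXIT | p1:(1,5)->(2,5)->EXIT | p2:escaped | p3:escaped
Exit steps: [2, 2, 1, 1]
First to escape: p2 at step 1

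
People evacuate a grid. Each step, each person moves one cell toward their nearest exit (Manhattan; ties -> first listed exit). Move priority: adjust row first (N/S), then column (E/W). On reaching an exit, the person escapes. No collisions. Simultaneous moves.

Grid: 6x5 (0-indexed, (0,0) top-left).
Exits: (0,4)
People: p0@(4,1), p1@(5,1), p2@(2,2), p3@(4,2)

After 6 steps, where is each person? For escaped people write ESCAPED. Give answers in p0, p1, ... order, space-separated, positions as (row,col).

Step 1: p0:(4,1)->(3,1) | p1:(5,1)->(4,1) | p2:(2,2)->(1,2) | p3:(4,2)->(3,2)
Step 2: p0:(3,1)->(2,1) | p1:(4,1)->(3,1) | p2:(1,2)->(0,2) | p3:(3,2)->(2,2)
Step 3: p0:(2,1)->(1,1) | p1:(3,1)->(2,1) | p2:(0,2)->(0,3) | p3:(2,2)->(1,2)
Step 4: p0:(1,1)->(0,1) | p1:(2,1)->(1,1) | p2:(0,3)->(0,4)->EXIT | p3:(1,2)->(0,2)
Step 5: p0:(0,1)->(0,2) | p1:(1,1)->(0,1) | p2:escaped | p3:(0,2)->(0,3)
Step 6: p0:(0,2)->(0,3) | p1:(0,1)->(0,2) | p2:escaped | p3:(0,3)->(0,4)->EXIT

(0,3) (0,2) ESCAPED ESCAPED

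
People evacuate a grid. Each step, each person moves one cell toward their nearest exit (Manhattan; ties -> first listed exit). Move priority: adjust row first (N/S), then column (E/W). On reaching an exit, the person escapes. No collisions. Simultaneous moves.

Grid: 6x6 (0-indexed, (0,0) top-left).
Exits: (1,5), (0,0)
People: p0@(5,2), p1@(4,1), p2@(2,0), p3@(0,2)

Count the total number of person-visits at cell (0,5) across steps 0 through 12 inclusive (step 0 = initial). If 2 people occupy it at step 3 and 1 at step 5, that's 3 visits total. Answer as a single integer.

Answer: 0

Derivation:
Step 0: p0@(5,2) p1@(4,1) p2@(2,0) p3@(0,2) -> at (0,5): 0 [-], cum=0
Step 1: p0@(4,2) p1@(3,1) p2@(1,0) p3@(0,1) -> at (0,5): 0 [-], cum=0
Step 2: p0@(3,2) p1@(2,1) p2@ESC p3@ESC -> at (0,5): 0 [-], cum=0
Step 3: p0@(2,2) p1@(1,1) p2@ESC p3@ESC -> at (0,5): 0 [-], cum=0
Step 4: p0@(1,2) p1@(0,1) p2@ESC p3@ESC -> at (0,5): 0 [-], cum=0
Step 5: p0@(1,3) p1@ESC p2@ESC p3@ESC -> at (0,5): 0 [-], cum=0
Step 6: p0@(1,4) p1@ESC p2@ESC p3@ESC -> at (0,5): 0 [-], cum=0
Step 7: p0@ESC p1@ESC p2@ESC p3@ESC -> at (0,5): 0 [-], cum=0
Total visits = 0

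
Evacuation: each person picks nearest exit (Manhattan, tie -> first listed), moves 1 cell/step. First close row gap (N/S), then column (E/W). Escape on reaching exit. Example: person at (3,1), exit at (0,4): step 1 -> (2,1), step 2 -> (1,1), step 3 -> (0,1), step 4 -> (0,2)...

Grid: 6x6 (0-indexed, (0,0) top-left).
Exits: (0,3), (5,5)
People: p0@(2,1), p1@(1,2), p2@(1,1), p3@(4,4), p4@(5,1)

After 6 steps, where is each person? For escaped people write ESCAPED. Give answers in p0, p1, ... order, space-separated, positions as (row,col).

Step 1: p0:(2,1)->(1,1) | p1:(1,2)->(0,2) | p2:(1,1)->(0,1) | p3:(4,4)->(5,4) | p4:(5,1)->(5,2)
Step 2: p0:(1,1)->(0,1) | p1:(0,2)->(0,3)->EXIT | p2:(0,1)->(0,2) | p3:(5,4)->(5,5)->EXIT | p4:(5,2)->(5,3)
Step 3: p0:(0,1)->(0,2) | p1:escaped | p2:(0,2)->(0,3)->EXIT | p3:escaped | p4:(5,3)->(5,4)
Step 4: p0:(0,2)->(0,3)->EXIT | p1:escaped | p2:escaped | p3:escaped | p4:(5,4)->(5,5)->EXIT

ESCAPED ESCAPED ESCAPED ESCAPED ESCAPED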